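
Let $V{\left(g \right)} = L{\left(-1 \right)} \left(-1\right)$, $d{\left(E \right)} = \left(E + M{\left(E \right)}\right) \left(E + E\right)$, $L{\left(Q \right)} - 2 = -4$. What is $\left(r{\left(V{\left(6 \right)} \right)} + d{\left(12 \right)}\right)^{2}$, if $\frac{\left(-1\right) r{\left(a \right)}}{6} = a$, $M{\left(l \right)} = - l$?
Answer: $144$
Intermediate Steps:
$L{\left(Q \right)} = -2$ ($L{\left(Q \right)} = 2 - 4 = -2$)
$d{\left(E \right)} = 0$ ($d{\left(E \right)} = \left(E - E\right) \left(E + E\right) = 0 \cdot 2 E = 0$)
$V{\left(g \right)} = 2$ ($V{\left(g \right)} = \left(-2\right) \left(-1\right) = 2$)
$r{\left(a \right)} = - 6 a$
$\left(r{\left(V{\left(6 \right)} \right)} + d{\left(12 \right)}\right)^{2} = \left(\left(-6\right) 2 + 0\right)^{2} = \left(-12 + 0\right)^{2} = \left(-12\right)^{2} = 144$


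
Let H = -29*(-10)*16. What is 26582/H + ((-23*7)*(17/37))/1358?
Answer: 47247839/8326480 ≈ 5.6744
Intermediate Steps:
H = 4640 (H = 290*16 = 4640)
26582/H + ((-23*7)*(17/37))/1358 = 26582/4640 + ((-23*7)*(17/37))/1358 = 26582*(1/4640) - 2737/37*(1/1358) = 13291/2320 - 161*17/37*(1/1358) = 13291/2320 - 2737/37*1/1358 = 13291/2320 - 391/7178 = 47247839/8326480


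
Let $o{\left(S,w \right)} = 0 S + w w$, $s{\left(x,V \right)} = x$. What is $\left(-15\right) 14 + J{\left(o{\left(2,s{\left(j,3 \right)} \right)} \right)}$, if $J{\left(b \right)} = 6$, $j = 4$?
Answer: $-204$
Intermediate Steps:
$o{\left(S,w \right)} = w^{2}$ ($o{\left(S,w \right)} = 0 + w^{2} = w^{2}$)
$\left(-15\right) 14 + J{\left(o{\left(2,s{\left(j,3 \right)} \right)} \right)} = \left(-15\right) 14 + 6 = -210 + 6 = -204$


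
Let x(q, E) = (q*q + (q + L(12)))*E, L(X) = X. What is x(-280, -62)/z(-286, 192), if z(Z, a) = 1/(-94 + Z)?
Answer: 1840789920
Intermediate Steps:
x(q, E) = E*(12 + q + q²) (x(q, E) = (q*q + (q + 12))*E = (q² + (12 + q))*E = (12 + q + q²)*E = E*(12 + q + q²))
x(-280, -62)/z(-286, 192) = (-62*(12 - 280 + (-280)²))/(1/(-94 - 286)) = (-62*(12 - 280 + 78400))/(1/(-380)) = (-62*78132)/(-1/380) = -4844184*(-380) = 1840789920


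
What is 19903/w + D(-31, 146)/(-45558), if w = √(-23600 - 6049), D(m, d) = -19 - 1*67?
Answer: 43/22779 - 19903*I*√29649/29649 ≈ 0.0018877 - 115.59*I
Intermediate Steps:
D(m, d) = -86 (D(m, d) = -19 - 67 = -86)
w = I*√29649 (w = √(-29649) = I*√29649 ≈ 172.19*I)
19903/w + D(-31, 146)/(-45558) = 19903/((I*√29649)) - 86/(-45558) = 19903*(-I*√29649/29649) - 86*(-1/45558) = -19903*I*√29649/29649 + 43/22779 = 43/22779 - 19903*I*√29649/29649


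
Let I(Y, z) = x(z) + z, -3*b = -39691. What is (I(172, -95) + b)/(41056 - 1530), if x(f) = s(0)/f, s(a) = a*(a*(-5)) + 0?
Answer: 19703/59289 ≈ 0.33232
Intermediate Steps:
b = 39691/3 (b = -1/3*(-39691) = 39691/3 ≈ 13230.)
s(a) = -5*a**2 (s(a) = a*(-5*a) + 0 = -5*a**2 + 0 = -5*a**2)
x(f) = 0 (x(f) = (-5*0**2)/f = (-5*0)/f = 0/f = 0)
I(Y, z) = z (I(Y, z) = 0 + z = z)
(I(172, -95) + b)/(41056 - 1530) = (-95 + 39691/3)/(41056 - 1530) = (39406/3)/39526 = (39406/3)*(1/39526) = 19703/59289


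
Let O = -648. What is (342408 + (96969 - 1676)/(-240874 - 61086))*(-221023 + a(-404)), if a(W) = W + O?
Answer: -4592218944148605/60392 ≈ -7.6040e+10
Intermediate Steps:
a(W) = -648 + W (a(W) = W - 648 = -648 + W)
(342408 + (96969 - 1676)/(-240874 - 61086))*(-221023 + a(-404)) = (342408 + (96969 - 1676)/(-240874 - 61086))*(-221023 + (-648 - 404)) = (342408 + 95293/(-301960))*(-221023 - 1052) = (342408 + 95293*(-1/301960))*(-222075) = (342408 - 95293/301960)*(-222075) = (103393424387/301960)*(-222075) = -4592218944148605/60392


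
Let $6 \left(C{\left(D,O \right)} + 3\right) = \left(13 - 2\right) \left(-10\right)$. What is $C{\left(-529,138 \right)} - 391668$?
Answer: $- \frac{1175068}{3} \approx -3.9169 \cdot 10^{5}$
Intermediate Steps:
$C{\left(D,O \right)} = - \frac{64}{3}$ ($C{\left(D,O \right)} = -3 + \frac{\left(13 - 2\right) \left(-10\right)}{6} = -3 + \frac{11 \left(-10\right)}{6} = -3 + \frac{1}{6} \left(-110\right) = -3 - \frac{55}{3} = - \frac{64}{3}$)
$C{\left(-529,138 \right)} - 391668 = - \frac{64}{3} - 391668 = - \frac{1175068}{3}$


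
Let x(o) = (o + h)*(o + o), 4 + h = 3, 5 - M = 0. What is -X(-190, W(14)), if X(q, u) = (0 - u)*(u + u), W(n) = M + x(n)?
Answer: 272322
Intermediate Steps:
M = 5 (M = 5 - 1*0 = 5 + 0 = 5)
h = -1 (h = -4 + 3 = -1)
x(o) = 2*o*(-1 + o) (x(o) = (o - 1)*(o + o) = (-1 + o)*(2*o) = 2*o*(-1 + o))
W(n) = 5 + 2*n*(-1 + n)
X(q, u) = -2*u² (X(q, u) = (-u)*(2*u) = -2*u²)
-X(-190, W(14)) = -(-2)*(5 + 2*14*(-1 + 14))² = -(-2)*(5 + 2*14*13)² = -(-2)*(5 + 364)² = -(-2)*369² = -(-2)*136161 = -1*(-272322) = 272322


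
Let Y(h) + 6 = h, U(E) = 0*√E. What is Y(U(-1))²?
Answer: 36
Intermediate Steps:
U(E) = 0
Y(h) = -6 + h
Y(U(-1))² = (-6 + 0)² = (-6)² = 36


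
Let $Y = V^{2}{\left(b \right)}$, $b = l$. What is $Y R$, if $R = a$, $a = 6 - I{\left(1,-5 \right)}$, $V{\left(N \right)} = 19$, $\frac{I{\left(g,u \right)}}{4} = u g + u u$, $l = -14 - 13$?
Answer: $-26714$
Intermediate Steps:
$l = -27$ ($l = -14 - 13 = -27$)
$b = -27$
$I{\left(g,u \right)} = 4 u^{2} + 4 g u$ ($I{\left(g,u \right)} = 4 \left(u g + u u\right) = 4 \left(g u + u^{2}\right) = 4 \left(u^{2} + g u\right) = 4 u^{2} + 4 g u$)
$a = -74$ ($a = 6 - 4 \left(-5\right) \left(1 - 5\right) = 6 - 4 \left(-5\right) \left(-4\right) = 6 - 80 = -74$)
$R = -74$
$Y = 361$ ($Y = 19^{2} = 361$)
$Y R = 361 \left(-74\right) = -26714$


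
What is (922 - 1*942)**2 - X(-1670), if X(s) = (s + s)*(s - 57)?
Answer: -5767780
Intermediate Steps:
X(s) = 2*s*(-57 + s) (X(s) = (2*s)*(-57 + s) = 2*s*(-57 + s))
(922 - 1*942)**2 - X(-1670) = (922 - 1*942)**2 - 2*(-1670)*(-57 - 1670) = (922 - 942)**2 - 2*(-1670)*(-1727) = (-20)**2 - 1*5768180 = 400 - 5768180 = -5767780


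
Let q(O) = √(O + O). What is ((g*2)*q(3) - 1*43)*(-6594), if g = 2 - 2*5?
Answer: 283542 + 105504*√6 ≈ 5.4197e+5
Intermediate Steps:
q(O) = √2*√O (q(O) = √(2*O) = √2*√O)
g = -8 (g = 2 - 10 = -8)
((g*2)*q(3) - 1*43)*(-6594) = ((-8*2)*(√2*√3) - 1*43)*(-6594) = (-16*√6 - 43)*(-6594) = (-43 - 16*√6)*(-6594) = 283542 + 105504*√6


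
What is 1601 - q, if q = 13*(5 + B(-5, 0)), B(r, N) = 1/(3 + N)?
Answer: 4595/3 ≈ 1531.7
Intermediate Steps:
q = 208/3 (q = 13*(5 + 1/(3 + 0)) = 13*(5 + 1/3) = 13*(5 + ⅓) = 13*(16/3) = 208/3 ≈ 69.333)
1601 - q = 1601 - 1*208/3 = 1601 - 208/3 = 4595/3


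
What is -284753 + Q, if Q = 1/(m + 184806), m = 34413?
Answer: -62423267906/219219 ≈ -2.8475e+5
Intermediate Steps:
Q = 1/219219 (Q = 1/(34413 + 184806) = 1/219219 ≈ 4.5616e-6)
-284753 + Q = -284753 + 1/219219 = -62423267906/219219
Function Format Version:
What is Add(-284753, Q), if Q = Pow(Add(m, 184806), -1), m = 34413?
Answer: Rational(-62423267906, 219219) ≈ -2.8475e+5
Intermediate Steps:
Q = Rational(1, 219219) (Q = Pow(Add(34413, 184806), -1) = Pow(219219, -1) = Rational(1, 219219) ≈ 4.5616e-6)
Add(-284753, Q) = Add(-284753, Rational(1, 219219)) = Rational(-62423267906, 219219)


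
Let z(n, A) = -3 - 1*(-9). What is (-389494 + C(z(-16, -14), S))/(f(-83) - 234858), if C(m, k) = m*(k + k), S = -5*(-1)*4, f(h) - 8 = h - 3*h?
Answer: 4747/2862 ≈ 1.6586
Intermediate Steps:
f(h) = 8 - 2*h (f(h) = 8 + (h - 3*h) = 8 - 2*h)
z(n, A) = 6 (z(n, A) = -3 + 9 = 6)
S = 20 (S = 5*4 = 20)
C(m, k) = 2*k*m (C(m, k) = m*(2*k) = 2*k*m)
(-389494 + C(z(-16, -14), S))/(f(-83) - 234858) = (-389494 + 2*20*6)/((8 - 2*(-83)) - 234858) = (-389494 + 240)/((8 + 166) - 234858) = -389254/(174 - 234858) = -389254/(-234684) = -389254*(-1/234684) = 4747/2862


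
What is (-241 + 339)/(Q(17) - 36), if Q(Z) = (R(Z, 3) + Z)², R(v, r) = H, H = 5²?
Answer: 49/864 ≈ 0.056713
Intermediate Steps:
H = 25
R(v, r) = 25
Q(Z) = (25 + Z)²
(-241 + 339)/(Q(17) - 36) = (-241 + 339)/((25 + 17)² - 36) = 98/(42² - 36) = 98/(1764 - 36) = 98/1728 = 98*(1/1728) = 49/864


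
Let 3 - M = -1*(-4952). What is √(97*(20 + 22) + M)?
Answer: 5*I*√35 ≈ 29.58*I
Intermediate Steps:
M = -4949 (M = 3 - (-1)*(-4952) = 3 - 1*4952 = 3 - 4952 = -4949)
√(97*(20 + 22) + M) = √(97*(20 + 22) - 4949) = √(97*42 - 4949) = √(4074 - 4949) = √(-875) = 5*I*√35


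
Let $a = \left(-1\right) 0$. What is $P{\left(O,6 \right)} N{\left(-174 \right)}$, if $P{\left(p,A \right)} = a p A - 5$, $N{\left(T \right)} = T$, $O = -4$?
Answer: $870$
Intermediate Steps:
$a = 0$
$P{\left(p,A \right)} = -5$ ($P{\left(p,A \right)} = 0 p A - 5 = 0 A - 5 = 0 - 5 = -5$)
$P{\left(O,6 \right)} N{\left(-174 \right)} = \left(-5\right) \left(-174\right) = 870$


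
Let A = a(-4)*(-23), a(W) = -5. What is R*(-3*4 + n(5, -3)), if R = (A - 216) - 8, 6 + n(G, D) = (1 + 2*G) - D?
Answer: 436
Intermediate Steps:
n(G, D) = -5 - D + 2*G (n(G, D) = -6 + ((1 + 2*G) - D) = -6 + (1 - D + 2*G) = -5 - D + 2*G)
A = 115 (A = -5*(-23) = 115)
R = -109 (R = (115 - 216) - 8 = -101 - 8 = -109)
R*(-3*4 + n(5, -3)) = -109*(-3*4 + (-5 - 1*(-3) + 2*5)) = -109*(-12 + (-5 + 3 + 10)) = -109*(-12 + 8) = -109*(-4) = 436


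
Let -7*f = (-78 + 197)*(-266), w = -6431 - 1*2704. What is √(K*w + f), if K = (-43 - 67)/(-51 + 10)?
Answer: 2*I*√8399342/41 ≈ 141.37*I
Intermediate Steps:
w = -9135 (w = -6431 - 2704 = -9135)
K = 110/41 (K = -110/(-41) = -110*(-1/41) = 110/41 ≈ 2.6829)
f = 4522 (f = -(-78 + 197)*(-266)/7 = -17*(-266) = -⅐*(-31654) = 4522)
√(K*w + f) = √((110/41)*(-9135) + 4522) = √(-1004850/41 + 4522) = √(-819448/41) = 2*I*√8399342/41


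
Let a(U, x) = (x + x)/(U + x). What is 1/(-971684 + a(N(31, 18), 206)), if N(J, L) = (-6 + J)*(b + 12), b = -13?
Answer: -181/175874392 ≈ -1.0291e-6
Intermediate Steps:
N(J, L) = 6 - J (N(J, L) = (-6 + J)*(-13 + 12) = (-6 + J)*(-1) = 6 - J)
a(U, x) = 2*x/(U + x) (a(U, x) = (2*x)/(U + x) = 2*x/(U + x))
1/(-971684 + a(N(31, 18), 206)) = 1/(-971684 + 2*206/((6 - 1*31) + 206)) = 1/(-971684 + 2*206/((6 - 31) + 206)) = 1/(-971684 + 2*206/(-25 + 206)) = 1/(-971684 + 2*206/181) = 1/(-971684 + 2*206*(1/181)) = 1/(-971684 + 412/181) = 1/(-175874392/181) = -181/175874392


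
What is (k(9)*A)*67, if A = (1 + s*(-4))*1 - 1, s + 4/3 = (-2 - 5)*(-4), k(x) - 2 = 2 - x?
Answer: 107200/3 ≈ 35733.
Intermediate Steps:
k(x) = 4 - x (k(x) = 2 + (2 - x) = 4 - x)
s = 80/3 (s = -4/3 + (-2 - 5)*(-4) = -4/3 - 7*(-4) = -4/3 + 28 = 80/3 ≈ 26.667)
A = -320/3 (A = (1 + (80/3)*(-4))*1 - 1 = (1 - 320/3)*1 - 1 = -317/3*1 - 1 = -317/3 - 1 = -320/3 ≈ -106.67)
(k(9)*A)*67 = ((4 - 1*9)*(-320/3))*67 = ((4 - 9)*(-320/3))*67 = -5*(-320/3)*67 = (1600/3)*67 = 107200/3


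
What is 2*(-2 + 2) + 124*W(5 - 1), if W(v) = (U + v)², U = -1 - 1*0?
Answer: 1116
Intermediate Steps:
U = -1 (U = -1 + 0 = -1)
W(v) = (-1 + v)²
2*(-2 + 2) + 124*W(5 - 1) = 2*(-2 + 2) + 124*(-1 + (5 - 1))² = 2*0 + 124*(-1 + 4)² = 0 + 124*3² = 0 + 124*9 = 0 + 1116 = 1116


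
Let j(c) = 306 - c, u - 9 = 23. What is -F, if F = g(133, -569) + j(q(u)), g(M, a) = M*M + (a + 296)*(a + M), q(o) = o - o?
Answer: -137023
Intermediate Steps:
u = 32 (u = 9 + 23 = 32)
q(o) = 0
g(M, a) = M**2 + (296 + a)*(M + a)
F = 137023 (F = (133**2 + (-569)**2 + 296*133 + 296*(-569) + 133*(-569)) + (306 - 1*0) = (17689 + 323761 + 39368 - 168424 - 75677) + (306 + 0) = 136717 + 306 = 137023)
-F = -1*137023 = -137023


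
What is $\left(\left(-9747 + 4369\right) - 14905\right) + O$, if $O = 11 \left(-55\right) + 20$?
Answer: $-20868$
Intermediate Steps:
$O = -585$ ($O = -605 + 20 = -585$)
$\left(\left(-9747 + 4369\right) - 14905\right) + O = \left(\left(-9747 + 4369\right) - 14905\right) - 585 = \left(-5378 - 14905\right) - 585 = -20283 - 585 = -20868$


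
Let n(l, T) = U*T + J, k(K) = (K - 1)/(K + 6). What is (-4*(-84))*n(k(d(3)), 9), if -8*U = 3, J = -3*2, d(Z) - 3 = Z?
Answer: -3150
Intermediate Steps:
d(Z) = 3 + Z
J = -6
U = -3/8 (U = -1/8*3 = -3/8 ≈ -0.37500)
k(K) = (-1 + K)/(6 + K)
n(l, T) = -6 - 3*T/8 (n(l, T) = -3*T/8 - 6 = -6 - 3*T/8)
(-4*(-84))*n(k(d(3)), 9) = (-4*(-84))*(-6 - 3/8*9) = 336*(-6 - 27/8) = 336*(-75/8) = -3150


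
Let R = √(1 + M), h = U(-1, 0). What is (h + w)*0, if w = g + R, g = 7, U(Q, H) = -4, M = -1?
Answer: 0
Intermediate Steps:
h = -4
R = 0 (R = √(1 - 1) = √0 = 0)
w = 7 (w = 7 + 0 = 7)
(h + w)*0 = (-4 + 7)*0 = 3*0 = 0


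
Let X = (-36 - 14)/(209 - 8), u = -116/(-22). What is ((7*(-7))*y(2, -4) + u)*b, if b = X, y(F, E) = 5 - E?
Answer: 239650/2211 ≈ 108.39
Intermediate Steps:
u = 58/11 (u = -116*(-1/22) = 58/11 ≈ 5.2727)
X = -50/201 ≈ -0.24876
b = -50/201 ≈ -0.24876
((7*(-7))*y(2, -4) + u)*b = ((7*(-7))*(5 - 1*(-4)) + 58/11)*(-50/201) = (-49*(5 + 4) + 58/11)*(-50/201) = (-49*9 + 58/11)*(-50/201) = (-441 + 58/11)*(-50/201) = -4793/11*(-50/201) = 239650/2211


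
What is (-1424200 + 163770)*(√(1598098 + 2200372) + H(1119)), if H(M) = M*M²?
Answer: -1766074382648370 - 1260430*√3798470 ≈ -1.7661e+15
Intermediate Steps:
H(M) = M³
(-1424200 + 163770)*(√(1598098 + 2200372) + H(1119)) = (-1424200 + 163770)*(√(1598098 + 2200372) + 1119³) = -1260430*(√3798470 + 1401168159) = -1260430*(1401168159 + √3798470) = -1766074382648370 - 1260430*√3798470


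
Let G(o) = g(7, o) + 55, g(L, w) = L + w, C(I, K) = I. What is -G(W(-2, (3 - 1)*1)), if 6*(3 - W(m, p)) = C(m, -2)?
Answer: -196/3 ≈ -65.333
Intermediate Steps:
W(m, p) = 3 - m/6
G(o) = 62 + o (G(o) = (7 + o) + 55 = 62 + o)
-G(W(-2, (3 - 1)*1)) = -(62 + (3 - ⅙*(-2))) = -(62 + (3 + ⅓)) = -(62 + 10/3) = -1*196/3 = -196/3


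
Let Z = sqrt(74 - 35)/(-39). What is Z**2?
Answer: 1/39 ≈ 0.025641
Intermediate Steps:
Z = -sqrt(39)/39 (Z = sqrt(39)*(-1/39) = -sqrt(39)/39 ≈ -0.16013)
Z**2 = (-sqrt(39)/39)**2 = 1/39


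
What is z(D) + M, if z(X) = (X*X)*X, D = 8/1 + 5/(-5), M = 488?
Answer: 831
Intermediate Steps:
D = 7 (D = 8*1 + 5*(-⅕) = 8 - 1 = 7)
z(X) = X³ (z(X) = X²*X = X³)
z(D) + M = 7³ + 488 = 343 + 488 = 831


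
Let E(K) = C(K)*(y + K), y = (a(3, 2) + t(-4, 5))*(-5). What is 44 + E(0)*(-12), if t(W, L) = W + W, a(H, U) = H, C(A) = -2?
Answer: 644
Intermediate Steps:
t(W, L) = 2*W
y = 25 (y = (3 + 2*(-4))*(-5) = (3 - 8)*(-5) = -5*(-5) = 25)
E(K) = -50 - 2*K (E(K) = -2*(25 + K) = -50 - 2*K)
44 + E(0)*(-12) = 44 + (-50 - 2*0)*(-12) = 44 + (-50 + 0)*(-12) = 44 - 50*(-12) = 44 + 600 = 644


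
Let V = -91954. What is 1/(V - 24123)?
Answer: -1/116077 ≈ -8.6150e-6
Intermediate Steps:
1/(V - 24123) = 1/(-91954 - 24123) = 1/(-116077) = -1/116077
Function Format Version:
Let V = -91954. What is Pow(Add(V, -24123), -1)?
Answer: Rational(-1, 116077) ≈ -8.6150e-6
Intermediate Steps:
Pow(Add(V, -24123), -1) = Pow(Add(-91954, -24123), -1) = Pow(-116077, -1) = Rational(-1, 116077)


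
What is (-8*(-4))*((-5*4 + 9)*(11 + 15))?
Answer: -9152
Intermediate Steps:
(-8*(-4))*((-5*4 + 9)*(11 + 15)) = 32*((-20 + 9)*26) = 32*(-11*26) = 32*(-286) = -9152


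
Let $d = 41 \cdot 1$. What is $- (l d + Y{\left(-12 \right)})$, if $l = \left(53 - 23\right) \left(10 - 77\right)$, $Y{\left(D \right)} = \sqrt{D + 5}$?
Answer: $82410 - i \sqrt{7} \approx 82410.0 - 2.6458 i$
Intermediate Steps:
$d = 41$
$Y{\left(D \right)} = \sqrt{5 + D}$
$l = -2010$ ($l = 30 \left(-67\right) = -2010$)
$- (l d + Y{\left(-12 \right)}) = - (\left(-2010\right) 41 + \sqrt{5 - 12}) = - (-82410 + \sqrt{-7}) = - (-82410 + i \sqrt{7}) = 82410 - i \sqrt{7}$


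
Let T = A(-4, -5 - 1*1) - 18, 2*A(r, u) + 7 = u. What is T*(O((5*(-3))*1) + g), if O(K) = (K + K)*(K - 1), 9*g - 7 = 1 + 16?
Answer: -35476/3 ≈ -11825.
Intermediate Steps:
g = 8/3 (g = 7/9 + (1 + 16)/9 = 7/9 + (⅑)*17 = 7/9 + 17/9 = 8/3 ≈ 2.6667)
A(r, u) = -7/2 + u/2
O(K) = 2*K*(-1 + K) (O(K) = (2*K)*(-1 + K) = 2*K*(-1 + K))
T = -49/2 (T = (-7/2 + (-5 - 1*1)/2) - 18 = (-7/2 + (-5 - 1)/2) - 18 = (-7/2 + (½)*(-6)) - 18 = (-7/2 - 3) - 18 = -13/2 - 18 = -49/2 ≈ -24.500)
T*(O((5*(-3))*1) + g) = -49*(2*((5*(-3))*1)*(-1 + (5*(-3))*1) + 8/3)/2 = -49*(2*(-15*1)*(-1 - 15*1) + 8/3)/2 = -49*(2*(-15)*(-1 - 15) + 8/3)/2 = -49*(2*(-15)*(-16) + 8/3)/2 = -49*(480 + 8/3)/2 = -49/2*1448/3 = -35476/3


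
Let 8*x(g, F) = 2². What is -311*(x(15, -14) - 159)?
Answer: 98587/2 ≈ 49294.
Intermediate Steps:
x(g, F) = ½ (x(g, F) = (⅛)*2² = (⅛)*4 = ½)
-311*(x(15, -14) - 159) = -311*(½ - 159) = -311*(-317/2) = 98587/2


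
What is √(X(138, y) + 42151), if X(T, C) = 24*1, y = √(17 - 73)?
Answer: 5*√1687 ≈ 205.37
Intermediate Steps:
y = 2*I*√14 (y = √(-56) = 2*I*√14 ≈ 7.4833*I)
X(T, C) = 24
√(X(138, y) + 42151) = √(24 + 42151) = √42175 = 5*√1687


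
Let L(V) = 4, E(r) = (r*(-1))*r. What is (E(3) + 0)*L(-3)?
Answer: -36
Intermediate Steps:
E(r) = -r**2 (E(r) = (-r)*r = -r**2)
(E(3) + 0)*L(-3) = (-1*3**2 + 0)*4 = (-1*9 + 0)*4 = (-9 + 0)*4 = -9*4 = -36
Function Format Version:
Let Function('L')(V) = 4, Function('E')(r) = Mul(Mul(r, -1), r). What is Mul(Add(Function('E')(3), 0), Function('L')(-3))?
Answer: -36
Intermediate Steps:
Function('E')(r) = Mul(-1, Pow(r, 2)) (Function('E')(r) = Mul(Mul(-1, r), r) = Mul(-1, Pow(r, 2)))
Mul(Add(Function('E')(3), 0), Function('L')(-3)) = Mul(Add(Mul(-1, Pow(3, 2)), 0), 4) = Mul(Add(Mul(-1, 9), 0), 4) = Mul(Add(-9, 0), 4) = Mul(-9, 4) = -36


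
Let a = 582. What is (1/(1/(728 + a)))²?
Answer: 1716100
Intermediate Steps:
(1/(1/(728 + a)))² = (1/(1/(728 + 582)))² = (1/(1/1310))² = 1310² = 1716100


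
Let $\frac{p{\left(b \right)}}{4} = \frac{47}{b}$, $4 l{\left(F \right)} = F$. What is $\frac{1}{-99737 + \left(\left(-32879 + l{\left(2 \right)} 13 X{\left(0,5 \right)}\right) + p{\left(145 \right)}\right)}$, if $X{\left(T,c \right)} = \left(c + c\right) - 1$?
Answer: $- \frac{290}{38441299} \approx -7.544 \cdot 10^{-6}$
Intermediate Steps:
$X{\left(T,c \right)} = -1 + 2 c$ ($X{\left(T,c \right)} = 2 c - 1 = -1 + 2 c$)
$l{\left(F \right)} = \frac{F}{4}$
$p{\left(b \right)} = \frac{188}{b}$ ($p{\left(b \right)} = 4 \frac{47}{b} = \frac{188}{b}$)
$\frac{1}{-99737 + \left(\left(-32879 + l{\left(2 \right)} 13 X{\left(0,5 \right)}\right) + p{\left(145 \right)}\right)} = \frac{1}{-99737 - \left(32879 - \frac{188}{145} - \frac{1}{4} \cdot 2 \cdot 13 \left(-1 + 2 \cdot 5\right)\right)} = \frac{1}{-99737 + \left(\left(-32879 + \frac{1}{2} \cdot 13 \left(-1 + 10\right)\right) + 188 \cdot \frac{1}{145}\right)} = \frac{1}{-99737 + \left(\left(-32879 + \frac{13}{2} \cdot 9\right) + \frac{188}{145}\right)} = \frac{1}{-99737 + \left(\left(-32879 + \frac{117}{2}\right) + \frac{188}{145}\right)} = \frac{1}{-99737 + \left(- \frac{65641}{2} + \frac{188}{145}\right)} = \frac{1}{-99737 - \frac{9517569}{290}} = \frac{1}{- \frac{38441299}{290}} = - \frac{290}{38441299}$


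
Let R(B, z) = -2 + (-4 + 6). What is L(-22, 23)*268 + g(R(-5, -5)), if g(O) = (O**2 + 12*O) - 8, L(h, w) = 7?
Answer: 1868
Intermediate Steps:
R(B, z) = 0 (R(B, z) = -2 + 2 = 0)
g(O) = -8 + O**2 + 12*O
L(-22, 23)*268 + g(R(-5, -5)) = 7*268 + (-8 + 0**2 + 12*0) = 1876 + (-8 + 0 + 0) = 1876 - 8 = 1868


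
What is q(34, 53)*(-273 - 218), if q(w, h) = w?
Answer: -16694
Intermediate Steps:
q(34, 53)*(-273 - 218) = 34*(-273 - 218) = 34*(-491) = -16694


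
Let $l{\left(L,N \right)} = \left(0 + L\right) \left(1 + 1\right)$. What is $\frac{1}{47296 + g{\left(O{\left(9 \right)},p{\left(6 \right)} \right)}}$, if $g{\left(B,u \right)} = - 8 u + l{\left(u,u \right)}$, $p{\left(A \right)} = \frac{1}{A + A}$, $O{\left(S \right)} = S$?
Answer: $\frac{2}{94591} \approx 2.1144 \cdot 10^{-5}$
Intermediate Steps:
$l{\left(L,N \right)} = 2 L$ ($l{\left(L,N \right)} = L 2 = 2 L$)
$p{\left(A \right)} = \frac{1}{2 A}$
$g{\left(B,u \right)} = - 6 u$ ($g{\left(B,u \right)} = - 8 u + 2 u = - 6 u$)
$\frac{1}{47296 + g{\left(O{\left(9 \right)},p{\left(6 \right)} \right)}} = \frac{1}{47296 - 6 \frac{1}{2 \cdot 6}} = \frac{1}{47296 - 6 \cdot \frac{1}{2} \cdot \frac{1}{6}} = \frac{1}{47296 - \frac{1}{2}} = \frac{1}{\frac{94591}{2}} = \frac{2}{94591}$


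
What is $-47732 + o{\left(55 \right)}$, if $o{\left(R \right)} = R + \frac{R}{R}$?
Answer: $-47676$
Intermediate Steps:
$o{\left(R \right)} = 1 + R$ ($o{\left(R \right)} = R + 1 = 1 + R$)
$-47732 + o{\left(55 \right)} = -47732 + \left(1 + 55\right) = -47732 + 56 = -47676$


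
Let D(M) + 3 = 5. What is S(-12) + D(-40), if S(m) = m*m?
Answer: 146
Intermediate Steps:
S(m) = m²
D(M) = 2 (D(M) = -3 + 5 = 2)
S(-12) + D(-40) = (-12)² + 2 = 144 + 2 = 146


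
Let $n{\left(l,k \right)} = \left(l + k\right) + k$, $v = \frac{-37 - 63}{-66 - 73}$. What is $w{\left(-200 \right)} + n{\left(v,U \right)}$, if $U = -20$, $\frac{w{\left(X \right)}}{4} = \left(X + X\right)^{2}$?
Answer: $\frac{88954540}{139} \approx 6.3996 \cdot 10^{5}$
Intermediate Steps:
$w{\left(X \right)} = 16 X^{2}$ ($w{\left(X \right)} = 4 \left(X + X\right)^{2} = 4 \left(2 X\right)^{2} = 4 \cdot 4 X^{2} = 16 X^{2}$)
$v = \frac{100}{139}$ ($v = - \frac{100}{-139} = \left(-100\right) \left(- \frac{1}{139}\right) = \frac{100}{139} \approx 0.71942$)
$n{\left(l,k \right)} = l + 2 k$ ($n{\left(l,k \right)} = \left(k + l\right) + k = l + 2 k$)
$w{\left(-200 \right)} + n{\left(v,U \right)} = 16 \left(-200\right)^{2} + \left(\frac{100}{139} + 2 \left(-20\right)\right) = 16 \cdot 40000 + \left(\frac{100}{139} - 40\right) = 640000 - \frac{5460}{139} = \frac{88954540}{139}$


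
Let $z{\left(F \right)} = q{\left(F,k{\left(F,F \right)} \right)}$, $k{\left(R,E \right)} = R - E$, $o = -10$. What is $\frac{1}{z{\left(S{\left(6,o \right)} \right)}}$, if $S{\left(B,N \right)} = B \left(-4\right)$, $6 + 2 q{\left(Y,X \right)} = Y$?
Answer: $- \frac{1}{15} \approx -0.066667$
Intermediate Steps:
$q{\left(Y,X \right)} = -3 + \frac{Y}{2}$
$S{\left(B,N \right)} = - 4 B$
$z{\left(F \right)} = -3 + \frac{F}{2}$
$\frac{1}{z{\left(S{\left(6,o \right)} \right)}} = \frac{1}{-3 + \frac{\left(-4\right) 6}{2}} = \frac{1}{-3 + \frac{1}{2} \left(-24\right)} = \frac{1}{-3 - 12} = \frac{1}{-15} = - \frac{1}{15}$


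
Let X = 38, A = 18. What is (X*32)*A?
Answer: 21888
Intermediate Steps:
(X*32)*A = (38*32)*18 = 1216*18 = 21888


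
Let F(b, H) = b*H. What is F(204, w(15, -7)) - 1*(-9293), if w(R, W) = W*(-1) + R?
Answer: 13781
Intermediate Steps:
w(R, W) = R - W (w(R, W) = -W + R = R - W)
F(b, H) = H*b
F(204, w(15, -7)) - 1*(-9293) = (15 - 1*(-7))*204 - 1*(-9293) = (15 + 7)*204 + 9293 = 22*204 + 9293 = 4488 + 9293 = 13781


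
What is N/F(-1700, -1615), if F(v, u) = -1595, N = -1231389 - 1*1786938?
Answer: 3018327/1595 ≈ 1892.4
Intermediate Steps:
N = -3018327 (N = -1231389 - 1786938 = -3018327)
N/F(-1700, -1615) = -3018327/(-1595) = -3018327*(-1/1595) = 3018327/1595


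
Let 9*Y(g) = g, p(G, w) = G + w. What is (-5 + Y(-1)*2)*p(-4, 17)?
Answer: -611/9 ≈ -67.889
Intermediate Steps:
Y(g) = g/9
(-5 + Y(-1)*2)*p(-4, 17) = (-5 + ((⅑)*(-1))*2)*(-4 + 17) = (-5 - ⅑*2)*13 = (-5 - 2/9)*13 = -47/9*13 = -611/9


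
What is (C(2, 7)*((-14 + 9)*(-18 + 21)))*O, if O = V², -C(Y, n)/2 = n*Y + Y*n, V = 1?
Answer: 840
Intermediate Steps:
C(Y, n) = -4*Y*n (C(Y, n) = -2*(n*Y + Y*n) = -2*(Y*n + Y*n) = -4*Y*n)
O = 1 (O = 1² = 1)
(C(2, 7)*((-14 + 9)*(-18 + 21)))*O = ((-4*2*7)*((-14 + 9)*(-18 + 21)))*1 = -(-280)*3*1 = -56*(-15)*1 = 840*1 = 840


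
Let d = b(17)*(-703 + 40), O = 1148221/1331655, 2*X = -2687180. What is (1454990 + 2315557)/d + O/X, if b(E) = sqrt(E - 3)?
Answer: -1148221/1789198341450 - 1256849*sqrt(14)/3094 ≈ -1519.9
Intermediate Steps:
X = -1343590 (X = (1/2)*(-2687180) = -1343590)
O = 1148221/1331655 (O = 1148221*(1/1331655) = 1148221/1331655 ≈ 0.86225)
b(E) = sqrt(-3 + E)
d = -663*sqrt(14) (d = sqrt(-3 + 17)*(-703 + 40) = sqrt(14)*(-663) = -663*sqrt(14) ≈ -2480.7)
(1454990 + 2315557)/d + O/X = (1454990 + 2315557)/((-663*sqrt(14))) + (1148221/1331655)/(-1343590) = 3770547*(-sqrt(14)/9282) + (1148221/1331655)*(-1/1343590) = -1256849*sqrt(14)/3094 - 1148221/1789198341450 = -1148221/1789198341450 - 1256849*sqrt(14)/3094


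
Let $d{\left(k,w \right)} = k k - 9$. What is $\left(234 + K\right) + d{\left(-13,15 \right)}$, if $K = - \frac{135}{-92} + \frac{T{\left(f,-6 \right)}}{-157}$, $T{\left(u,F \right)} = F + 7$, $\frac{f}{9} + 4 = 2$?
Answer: $\frac{5712039}{14444} \approx 395.46$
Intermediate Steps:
$f = -18$ ($f = -36 + 9 \cdot 2 = -36 + 18 = -18$)
$T{\left(u,F \right)} = 7 + F$
$d{\left(k,w \right)} = -9 + k^{2}$ ($d{\left(k,w \right)} = k^{2} - 9 = -9 + k^{2}$)
$K = \frac{21103}{14444}$ ($K = - \frac{135}{-92} + \frac{7 - 6}{-157} = \left(-135\right) \left(- \frac{1}{92}\right) + 1 \left(- \frac{1}{157}\right) = \frac{135}{92} - \frac{1}{157} = \frac{21103}{14444} \approx 1.461$)
$\left(234 + K\right) + d{\left(-13,15 \right)} = \left(234 + \frac{21103}{14444}\right) - \left(9 - \left(-13\right)^{2}\right) = \frac{3400999}{14444} + \left(-9 + 169\right) = \frac{3400999}{14444} + 160 = \frac{5712039}{14444}$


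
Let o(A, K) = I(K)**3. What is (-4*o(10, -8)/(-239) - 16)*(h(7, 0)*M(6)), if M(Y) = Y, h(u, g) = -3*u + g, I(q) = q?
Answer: 739872/239 ≈ 3095.7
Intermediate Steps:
o(A, K) = K**3
h(u, g) = g - 3*u
(-4*o(10, -8)/(-239) - 16)*(h(7, 0)*M(6)) = (-4*(-8)**3/(-239) - 16)*((0 - 3*7)*6) = (-4*(-512)*(-1/239) - 16)*((0 - 21)*6) = (2048*(-1/239) - 16)*(-21*6) = (-2048/239 - 16)*(-126) = -5872/239*(-126) = 739872/239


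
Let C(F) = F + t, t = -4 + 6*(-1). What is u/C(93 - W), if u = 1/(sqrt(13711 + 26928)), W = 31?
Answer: sqrt(40639)/2113228 ≈ 9.5395e-5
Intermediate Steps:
t = -10 (t = -4 - 6 = -10)
C(F) = -10 + F (C(F) = F - 10 = -10 + F)
u = sqrt(40639)/40639 (u = 1/(sqrt(40639)) = sqrt(40639)/40639 ≈ 0.0049605)
u/C(93 - W) = (sqrt(40639)/40639)/(-10 + (93 - 1*31)) = (sqrt(40639)/40639)/(-10 + (93 - 31)) = (sqrt(40639)/40639)/(-10 + 62) = (sqrt(40639)/40639)/52 = (sqrt(40639)/40639)*(1/52) = sqrt(40639)/2113228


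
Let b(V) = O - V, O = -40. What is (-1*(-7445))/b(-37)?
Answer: -7445/3 ≈ -2481.7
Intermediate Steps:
b(V) = -40 - V
(-1*(-7445))/b(-37) = (-1*(-7445))/(-40 - 1*(-37)) = 7445/(-40 + 37) = 7445/(-3) = 7445*(-⅓) = -7445/3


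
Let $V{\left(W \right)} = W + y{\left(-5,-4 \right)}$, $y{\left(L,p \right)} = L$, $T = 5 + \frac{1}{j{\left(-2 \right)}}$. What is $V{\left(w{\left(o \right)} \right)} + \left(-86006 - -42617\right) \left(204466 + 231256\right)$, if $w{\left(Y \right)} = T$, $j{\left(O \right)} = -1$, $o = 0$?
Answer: $-18905541859$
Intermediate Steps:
$T = 4$ ($T = 5 + \frac{1}{-1} = 5 - 1 = 4$)
$w{\left(Y \right)} = 4$
$V{\left(W \right)} = -5 + W$ ($V{\left(W \right)} = W - 5 = -5 + W$)
$V{\left(w{\left(o \right)} \right)} + \left(-86006 - -42617\right) \left(204466 + 231256\right) = \left(-5 + 4\right) + \left(-86006 - -42617\right) \left(204466 + 231256\right) = -1 + \left(-86006 + \left(-24714 + 67331\right)\right) 435722 = -1 + \left(-86006 + 42617\right) 435722 = -1 - 18905541858 = -18905541859$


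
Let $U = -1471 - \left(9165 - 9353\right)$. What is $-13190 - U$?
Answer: $-11907$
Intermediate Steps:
$U = -1283$ ($U = -1471 - -188 = -1471 + 188 = -1283$)
$-13190 - U = -13190 - -1283 = -13190 + 1283 = -11907$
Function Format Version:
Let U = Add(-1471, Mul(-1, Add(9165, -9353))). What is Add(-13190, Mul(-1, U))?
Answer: -11907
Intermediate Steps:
U = -1283 (U = Add(-1471, Mul(-1, -188)) = Add(-1471, 188) = -1283)
Add(-13190, Mul(-1, U)) = Add(-13190, Mul(-1, -1283)) = Add(-13190, 1283) = -11907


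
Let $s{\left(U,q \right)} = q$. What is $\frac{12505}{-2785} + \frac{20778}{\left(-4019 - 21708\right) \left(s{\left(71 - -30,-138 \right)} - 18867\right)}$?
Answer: $- \frac{407610485263}{90780163565} \approx -4.4901$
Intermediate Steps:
$\frac{12505}{-2785} + \frac{20778}{\left(-4019 - 21708\right) \left(s{\left(71 - -30,-138 \right)} - 18867\right)} = \frac{12505}{-2785} + \frac{20778}{\left(-4019 - 21708\right) \left(-138 - 18867\right)} = 12505 \left(- \frac{1}{2785}\right) + \frac{20778}{\left(-25727\right) \left(-19005\right)} = - \frac{2501}{557} + \frac{20778}{488941635} = - \frac{2501}{557} + 20778 \cdot \frac{1}{488941635} = - \frac{2501}{557} + \frac{6926}{162980545} = - \frac{407610485263}{90780163565}$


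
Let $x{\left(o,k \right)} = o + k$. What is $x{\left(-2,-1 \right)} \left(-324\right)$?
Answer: $972$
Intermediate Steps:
$x{\left(o,k \right)} = k + o$
$x{\left(-2,-1 \right)} \left(-324\right) = \left(-1 - 2\right) \left(-324\right) = \left(-3\right) \left(-324\right) = 972$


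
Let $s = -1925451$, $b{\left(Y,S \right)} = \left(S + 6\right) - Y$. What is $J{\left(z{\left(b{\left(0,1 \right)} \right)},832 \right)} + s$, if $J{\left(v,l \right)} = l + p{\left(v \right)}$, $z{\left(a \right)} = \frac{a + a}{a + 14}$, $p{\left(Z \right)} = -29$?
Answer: $-1924648$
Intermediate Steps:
$b{\left(Y,S \right)} = 6 + S - Y$ ($b{\left(Y,S \right)} = \left(6 + S\right) - Y = 6 + S - Y$)
$z{\left(a \right)} = \frac{2 a}{14 + a}$
$J{\left(v,l \right)} = -29 + l$ ($J{\left(v,l \right)} = l - 29 = -29 + l$)
$J{\left(z{\left(b{\left(0,1 \right)} \right)},832 \right)} + s = \left(-29 + 832\right) - 1925451 = 803 - 1925451 = -1924648$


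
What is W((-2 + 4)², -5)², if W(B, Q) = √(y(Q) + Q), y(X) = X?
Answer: -10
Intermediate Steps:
W(B, Q) = √2*√Q (W(B, Q) = √(Q + Q) = √(2*Q) = √2*√Q)
W((-2 + 4)², -5)² = (√2*√(-5))² = (√2*(I*√5))² = (I*√10)² = -10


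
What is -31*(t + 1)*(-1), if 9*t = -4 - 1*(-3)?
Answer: 248/9 ≈ 27.556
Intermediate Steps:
t = -⅑ (t = (-4 - 1*(-3))/9 = (-4 + 3)/9 = (⅑)*(-1) = -⅑ ≈ -0.11111)
-31*(t + 1)*(-1) = -31*(-⅑ + 1)*(-1) = -248*(-1)/9 = -31*(-8/9) = 248/9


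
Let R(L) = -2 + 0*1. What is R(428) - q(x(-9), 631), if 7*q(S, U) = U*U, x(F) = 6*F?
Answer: -398175/7 ≈ -56882.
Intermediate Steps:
q(S, U) = U**2/7 (q(S, U) = (U*U)/7 = U**2/7)
R(L) = -2 (R(L) = -2 + 0 = -2)
R(428) - q(x(-9), 631) = -2 - 631**2/7 = -2 - 398161/7 = -398175/7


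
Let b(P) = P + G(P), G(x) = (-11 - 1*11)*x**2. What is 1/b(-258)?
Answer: -1/1464666 ≈ -6.8275e-7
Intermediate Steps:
G(x) = -22*x**2 (G(x) = (-11 - 11)*x**2 = -22*x**2)
b(P) = P - 22*P**2
1/b(-258) = 1/(-258*(1 - 22*(-258))) = 1/(-258*(1 + 5676)) = 1/(-258*5677) = 1/(-1464666) = -1/1464666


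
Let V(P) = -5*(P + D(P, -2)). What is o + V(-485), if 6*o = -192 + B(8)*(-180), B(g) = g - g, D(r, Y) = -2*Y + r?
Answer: 4798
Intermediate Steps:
D(r, Y) = r - 2*Y
B(g) = 0
V(P) = -20 - 10*P (V(P) = -5*(P + (P - 2*(-2))) = -5*(P + (P + 4)) = -5*(P + (4 + P)) = -5*(4 + 2*P) = -20 - 10*P)
o = -32 (o = (-192 + 0*(-180))/6 = (-192 + 0)/6 = (1/6)*(-192) = -32)
o + V(-485) = -32 + (-20 - 10*(-485)) = -32 + (-20 + 4850) = -32 + 4830 = 4798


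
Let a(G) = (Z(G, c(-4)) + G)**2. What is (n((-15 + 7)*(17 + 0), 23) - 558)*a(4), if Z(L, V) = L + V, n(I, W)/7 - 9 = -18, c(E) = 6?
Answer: -121716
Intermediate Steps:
n(I, W) = -63 (n(I, W) = 63 + 7*(-18) = 63 - 126 = -63)
a(G) = (6 + 2*G)**2 (a(G) = ((G + 6) + G)**2 = ((6 + G) + G)**2 = (6 + 2*G)**2)
(n((-15 + 7)*(17 + 0), 23) - 558)*a(4) = (-63 - 558)*(4*(3 + 4)**2) = -2484*7**2 = -2484*49 = -621*196 = -121716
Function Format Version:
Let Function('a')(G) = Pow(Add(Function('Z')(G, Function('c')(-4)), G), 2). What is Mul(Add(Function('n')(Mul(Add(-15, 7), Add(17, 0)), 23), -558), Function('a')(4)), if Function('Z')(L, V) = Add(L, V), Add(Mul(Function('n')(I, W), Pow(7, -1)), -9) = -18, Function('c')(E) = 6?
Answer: -121716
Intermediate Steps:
Function('n')(I, W) = -63 (Function('n')(I, W) = Add(63, Mul(7, -18)) = Add(63, -126) = -63)
Function('a')(G) = Pow(Add(6, Mul(2, G)), 2) (Function('a')(G) = Pow(Add(Add(G, 6), G), 2) = Pow(Add(Add(6, G), G), 2) = Pow(Add(6, Mul(2, G)), 2))
Mul(Add(Function('n')(Mul(Add(-15, 7), Add(17, 0)), 23), -558), Function('a')(4)) = Mul(Add(-63, -558), Mul(4, Pow(Add(3, 4), 2))) = Mul(-621, Mul(4, Pow(7, 2))) = Mul(-621, Mul(4, 49)) = Mul(-621, 196) = -121716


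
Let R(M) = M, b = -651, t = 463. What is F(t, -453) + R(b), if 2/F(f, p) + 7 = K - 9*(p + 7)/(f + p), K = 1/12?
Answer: -15408399/23669 ≈ -651.00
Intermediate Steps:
K = 1/12 ≈ 0.083333
F(f, p) = 2/(-83/12 - 9*(7 + p)/(f + p)) (F(f, p) = 2/(-7 + (1/12 - 9*(p + 7)/(f + p))) = 2/(-7 + (1/12 - 9*(7 + p)/(f + p))) = 2/(-83/12 - 9*(7 + p)/(f + p)))
F(t, -453) + R(b) = 24*(-1*463 - 1*(-453))/(756 + 83*463 + 191*(-453)) - 651 = 24*(-463 + 453)/(756 + 38429 - 86523) - 651 = 24*(-10)/(-47338) - 651 = 24*(-1/47338)*(-10) - 651 = 120/23669 - 651 = -15408399/23669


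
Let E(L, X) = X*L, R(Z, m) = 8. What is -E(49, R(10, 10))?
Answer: -392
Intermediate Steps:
E(L, X) = L*X
-E(49, R(10, 10)) = -49*8 = -1*392 = -392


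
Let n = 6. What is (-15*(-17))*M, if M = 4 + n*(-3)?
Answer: -3570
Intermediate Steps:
M = -14 (M = 4 + 6*(-3) = 4 - 18 = -14)
(-15*(-17))*M = -15*(-17)*(-14) = 255*(-14) = -3570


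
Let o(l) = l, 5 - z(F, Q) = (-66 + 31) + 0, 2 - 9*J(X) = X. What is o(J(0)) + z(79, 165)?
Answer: 362/9 ≈ 40.222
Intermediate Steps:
J(X) = 2/9 - X/9
z(F, Q) = 40 (z(F, Q) = 5 - ((-66 + 31) + 0) = 5 - (-35 + 0) = 5 - 1*(-35) = 5 + 35 = 40)
o(J(0)) + z(79, 165) = (2/9 - ⅑*0) + 40 = (2/9 + 0) + 40 = 2/9 + 40 = 362/9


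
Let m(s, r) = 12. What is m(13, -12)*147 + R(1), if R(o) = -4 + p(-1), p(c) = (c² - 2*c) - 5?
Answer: 1758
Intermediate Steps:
p(c) = -5 + c² - 2*c
R(o) = -6 (R(o) = -4 + (-5 + (-1)² - 2*(-1)) = -4 + (-5 + 1 + 2) = -4 - 2 = -6)
m(13, -12)*147 + R(1) = 12*147 - 6 = 1764 - 6 = 1758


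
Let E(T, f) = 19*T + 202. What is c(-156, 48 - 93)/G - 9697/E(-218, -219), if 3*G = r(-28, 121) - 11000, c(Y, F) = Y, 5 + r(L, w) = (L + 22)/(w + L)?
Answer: 1121786983/448052860 ≈ 2.5037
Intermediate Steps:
r(L, w) = -5 + (22 + L)/(L + w) (r(L, w) = -5 + (L + 22)/(w + L) = -5 + (22 + L)/(L + w))
G = -113719/31 (G = ((22 - 5*121 - 4*(-28))/(-28 + 121) - 11000)/3 = ((22 - 605 + 112)/93 - 11000)/3 = ((1/93)*(-471) - 11000)/3 = (-157/31 - 11000)/3 = (1/3)*(-341157/31) = -113719/31 ≈ -3668.4)
E(T, f) = 202 + 19*T
c(-156, 48 - 93)/G - 9697/E(-218, -219) = -156/(-113719/31) - 9697/(202 + 19*(-218)) = -156*(-31/113719) - 9697/(202 - 4142) = 4836/113719 - 9697/(-3940) = 4836/113719 - 9697*(-1/3940) = 4836/113719 + 9697/3940 = 1121786983/448052860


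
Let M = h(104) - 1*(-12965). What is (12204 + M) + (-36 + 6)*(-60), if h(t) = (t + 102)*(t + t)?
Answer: 69817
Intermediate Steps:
h(t) = 2*t*(102 + t) (h(t) = (102 + t)*(2*t) = 2*t*(102 + t))
M = 55813 (M = 2*104*(102 + 104) - 1*(-12965) = 2*104*206 + 12965 = 42848 + 12965 = 55813)
(12204 + M) + (-36 + 6)*(-60) = (12204 + 55813) + (-36 + 6)*(-60) = 68017 - 30*(-60) = 68017 + 1800 = 69817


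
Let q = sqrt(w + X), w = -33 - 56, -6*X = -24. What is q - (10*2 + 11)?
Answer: -31 + I*sqrt(85) ≈ -31.0 + 9.2195*I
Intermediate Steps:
X = 4 (X = -1/6*(-24) = 4)
w = -89
q = I*sqrt(85) (q = sqrt(-89 + 4) = sqrt(-85) = I*sqrt(85) ≈ 9.2195*I)
q - (10*2 + 11) = I*sqrt(85) - (10*2 + 11) = I*sqrt(85) - (20 + 11) = I*sqrt(85) - 1*31 = I*sqrt(85) - 31 = -31 + I*sqrt(85)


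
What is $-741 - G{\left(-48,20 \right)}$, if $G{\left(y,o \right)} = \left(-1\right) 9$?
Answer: $-732$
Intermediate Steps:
$G{\left(y,o \right)} = -9$
$-741 - G{\left(-48,20 \right)} = -741 - -9 = -741 + 9 = -732$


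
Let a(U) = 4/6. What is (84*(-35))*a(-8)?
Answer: -1960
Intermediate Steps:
a(U) = 2/3 (a(U) = 4*(1/6) = 2/3)
(84*(-35))*a(-8) = (84*(-35))*(2/3) = -2940*2/3 = -1960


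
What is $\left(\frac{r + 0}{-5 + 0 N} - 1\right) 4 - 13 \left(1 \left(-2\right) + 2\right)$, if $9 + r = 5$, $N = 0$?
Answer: $- \frac{4}{5} \approx -0.8$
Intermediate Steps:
$r = -4$ ($r = -9 + 5 = -4$)
$\left(\frac{r + 0}{-5 + 0 N} - 1\right) 4 - 13 \left(1 \left(-2\right) + 2\right) = \left(\frac{-4 + 0}{-5 + 0 \cdot 0} - 1\right) 4 - 13 \left(1 \left(-2\right) + 2\right) = \left(- \frac{4}{-5 + 0} - 1\right) 4 - 13 \left(-2 + 2\right) = \left(- \frac{4}{-5} - 1\right) 4 - 0 = \left(\left(-4\right) \left(- \frac{1}{5}\right) - 1\right) 4 + 0 = \left(\frac{4}{5} - 1\right) 4 + 0 = \left(- \frac{1}{5}\right) 4 + 0 = - \frac{4}{5} + 0 = - \frac{4}{5}$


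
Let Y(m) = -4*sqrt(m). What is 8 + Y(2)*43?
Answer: 8 - 172*sqrt(2) ≈ -235.24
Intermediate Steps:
8 + Y(2)*43 = 8 - 4*sqrt(2)*43 = 8 - 172*sqrt(2)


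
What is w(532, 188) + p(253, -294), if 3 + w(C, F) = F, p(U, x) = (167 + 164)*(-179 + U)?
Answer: 24679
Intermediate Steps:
p(U, x) = -59249 + 331*U (p(U, x) = 331*(-179 + U) = -59249 + 331*U)
w(C, F) = -3 + F
w(532, 188) + p(253, -294) = (-3 + 188) + (-59249 + 331*253) = 185 + (-59249 + 83743) = 185 + 24494 = 24679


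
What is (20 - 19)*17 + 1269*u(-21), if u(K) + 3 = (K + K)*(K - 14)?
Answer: 1861640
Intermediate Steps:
u(K) = -3 + 2*K*(-14 + K) (u(K) = -3 + (K + K)*(K - 14) = -3 + (2*K)*(-14 + K) = -3 + 2*K*(-14 + K))
(20 - 19)*17 + 1269*u(-21) = (20 - 19)*17 + 1269*(-3 - 28*(-21) + 2*(-21)²) = 1*17 + 1269*(-3 + 588 + 2*441) = 17 + 1269*(-3 + 588 + 882) = 17 + 1269*1467 = 17 + 1861623 = 1861640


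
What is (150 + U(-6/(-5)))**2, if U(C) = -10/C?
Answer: 180625/9 ≈ 20069.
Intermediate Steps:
(150 + U(-6/(-5)))**2 = (150 - 10/((-6/(-5))))**2 = (150 - 10/((-6*(-1/5))))**2 = (150 - 10/6/5)**2 = (150 - 10*5/6)**2 = (150 - 25/3)**2 = (425/3)**2 = 180625/9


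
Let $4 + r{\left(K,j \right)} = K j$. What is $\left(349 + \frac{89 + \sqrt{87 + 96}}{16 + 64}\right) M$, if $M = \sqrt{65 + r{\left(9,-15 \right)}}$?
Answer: $\frac{i \sqrt{74} \left(28009 + \sqrt{183}\right)}{80} \approx 3013.2 i$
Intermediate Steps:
$r{\left(K,j \right)} = -4 + K j$
$M = i \sqrt{74}$ ($M = \sqrt{65 + \left(-4 + 9 \left(-15\right)\right)} = \sqrt{65 - 139} = \sqrt{-74} = i \sqrt{74} \approx 8.6023 i$)
$\left(349 + \frac{89 + \sqrt{87 + 96}}{16 + 64}\right) M = \left(349 + \frac{89 + \sqrt{87 + 96}}{16 + 64}\right) i \sqrt{74} = \left(349 + \frac{89 + \sqrt{183}}{80}\right) i \sqrt{74} = \left(349 + \left(89 + \sqrt{183}\right) \frac{1}{80}\right) i \sqrt{74} = \left(349 + \left(\frac{89}{80} + \frac{\sqrt{183}}{80}\right)\right) i \sqrt{74} = \left(\frac{28009}{80} + \frac{\sqrt{183}}{80}\right) i \sqrt{74} = i \sqrt{74} \left(\frac{28009}{80} + \frac{\sqrt{183}}{80}\right)$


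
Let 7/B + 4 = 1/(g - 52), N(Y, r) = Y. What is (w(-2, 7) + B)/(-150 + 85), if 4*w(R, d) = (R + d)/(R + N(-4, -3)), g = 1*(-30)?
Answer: 2203/73320 ≈ 0.030046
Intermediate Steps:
g = -30
B = -82/47 (B = 7/(-4 + 1/(-30 - 52)) = 7/(-4 + 1/(-82)) = 7/(-4 - 1/82) = 7/(-329/82) = 7*(-82/329) = -82/47 ≈ -1.7447)
w(R, d) = (R + d)/(4*(-4 + R)) (w(R, d) = ((R + d)/(R - 4))/4 = ((R + d)/(-4 + R))/4 = (R + d)/(4*(-4 + R)))
(w(-2, 7) + B)/(-150 + 85) = ((-2 + 7)/(4*(-4 - 2)) - 82/47)/(-150 + 85) = ((¼)*5/(-6) - 82/47)/(-65) = ((¼)*(-⅙)*5 - 82/47)*(-1/65) = (-5/24 - 82/47)*(-1/65) = -2203/1128*(-1/65) = 2203/73320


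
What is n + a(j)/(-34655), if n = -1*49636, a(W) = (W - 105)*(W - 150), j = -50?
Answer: -344033316/6931 ≈ -49637.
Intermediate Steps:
a(W) = (-150 + W)*(-105 + W) (a(W) = (-105 + W)*(-150 + W) = (-150 + W)*(-105 + W))
n = -49636
n + a(j)/(-34655) = -49636 + (15750 + (-50)² - 255*(-50))/(-34655) = -49636 + (15750 + 2500 + 12750)*(-1/34655) = -49636 + 31000*(-1/34655) = -49636 - 6200/6931 = -344033316/6931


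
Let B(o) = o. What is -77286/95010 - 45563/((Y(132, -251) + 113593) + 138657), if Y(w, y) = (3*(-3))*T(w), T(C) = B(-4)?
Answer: -3971186071/3994948810 ≈ -0.99405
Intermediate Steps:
T(C) = -4
Y(w, y) = 36 (Y(w, y) = (3*(-3))*(-4) = -9*(-4) = 36)
-77286/95010 - 45563/((Y(132, -251) + 113593) + 138657) = -77286/95010 - 45563/((36 + 113593) + 138657) = -77286*1/95010 - 45563/(113629 + 138657) = -12881/15835 - 45563/252286 = -3971186071/3994948810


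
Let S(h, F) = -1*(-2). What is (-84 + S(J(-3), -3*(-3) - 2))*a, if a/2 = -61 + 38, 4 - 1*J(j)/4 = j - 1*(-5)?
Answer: 3772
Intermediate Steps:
J(j) = -4 - 4*j (J(j) = 16 - 4*(j - 1*(-5)) = 16 - 4*(j + 5) = 16 - 4*(5 + j) = 16 + (-20 - 4*j) = -4 - 4*j)
S(h, F) = 2
a = -46 (a = 2*(-61 + 38) = 2*(-23) = -46)
(-84 + S(J(-3), -3*(-3) - 2))*a = (-84 + 2)*(-46) = -82*(-46) = 3772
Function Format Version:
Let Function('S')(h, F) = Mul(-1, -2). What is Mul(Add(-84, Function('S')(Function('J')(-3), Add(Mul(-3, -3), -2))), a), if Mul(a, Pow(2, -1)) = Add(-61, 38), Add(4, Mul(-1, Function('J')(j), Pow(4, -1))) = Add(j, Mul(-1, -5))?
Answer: 3772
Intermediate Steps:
Function('J')(j) = Add(-4, Mul(-4, j)) (Function('J')(j) = Add(16, Mul(-4, Add(j, Mul(-1, -5)))) = Add(16, Mul(-4, Add(j, 5))) = Add(16, Mul(-4, Add(5, j))) = Add(16, Add(-20, Mul(-4, j))) = Add(-4, Mul(-4, j)))
Function('S')(h, F) = 2
a = -46 (a = Mul(2, Add(-61, 38)) = Mul(2, -23) = -46)
Mul(Add(-84, Function('S')(Function('J')(-3), Add(Mul(-3, -3), -2))), a) = Mul(Add(-84, 2), -46) = Mul(-82, -46) = 3772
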